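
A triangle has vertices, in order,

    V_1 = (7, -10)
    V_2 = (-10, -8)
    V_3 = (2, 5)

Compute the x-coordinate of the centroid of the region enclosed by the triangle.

Apply the shoelace (surveyor's) formula. First the cross-terms c_i = x_i·y_{i+1} − x_{i+1}·y_i:
  -156, -34, -55  ⇒  2A = -245, A = -122.5.
Then Σ (x_i + x_{i+1})·c_i = 245, so x̄ = 245 / (6·(-122.5)) = -1/3.

-1/3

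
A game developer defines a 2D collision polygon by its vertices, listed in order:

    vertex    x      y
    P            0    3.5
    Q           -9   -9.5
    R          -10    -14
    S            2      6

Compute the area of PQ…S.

18.75

Apply the shoelace (surveyor's) formula: 2A = Σ (x_i·y_{i+1} − x_{i+1}·y_i), indices taken mod 4.
Cross-terms: 31.5, 31, -32, 7  ⇒  Σ = 37.5
Area = |Σ|/2 = 18.75.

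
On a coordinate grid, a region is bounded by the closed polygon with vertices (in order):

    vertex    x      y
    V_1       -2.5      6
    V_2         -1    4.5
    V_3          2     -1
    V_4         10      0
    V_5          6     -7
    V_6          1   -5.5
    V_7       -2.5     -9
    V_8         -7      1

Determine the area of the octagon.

113.5

Apply the shoelace formula: 2A = Σ (x_i·y_{i+1} − x_{i+1}·y_i), indices taken mod 8.
Σ = (-5.25) + (-8) + (10) + (-70) + (-26) + (-22.75) + (-65.5) + (-39.5) = -227
Area = |Σ|/2 = 113.5.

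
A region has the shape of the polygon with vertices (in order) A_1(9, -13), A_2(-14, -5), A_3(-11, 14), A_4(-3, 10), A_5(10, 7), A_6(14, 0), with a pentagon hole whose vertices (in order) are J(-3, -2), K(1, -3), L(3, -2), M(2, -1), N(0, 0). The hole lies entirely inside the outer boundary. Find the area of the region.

Outer boundary:
Apply the surveyor's formula: 2A = Σ (x_i·y_{i+1} − x_{i+1}·y_i), indices taken mod 6.
A_1→A_2: (9)(-5) − (-14)(-13) = -227
A_2→A_3: (-14)(14) − (-11)(-5) = -251
A_3→A_4: (-11)(10) − (-3)(14) = -68
A_4→A_5: (-3)(7) − (10)(10) = -121
A_5→A_6: (10)(0) − (14)(7) = -98
A_6→A_1: (14)(-13) − (9)(0) = -182
Σ = -947
Area = |Σ|/2 = 473.5.
Hole:
Apply the surveyor's formula: 2A = Σ (x_i·y_{i+1} − x_{i+1}·y_i), indices taken mod 5.
J→K: (-3)(-3) − (1)(-2) = 11
K→L: (1)(-2) − (3)(-3) = 7
L→M: (3)(-1) − (2)(-2) = 1
M→N: (2)(0) − (0)(-1) = 0
N→J: (0)(-2) − (-3)(0) = 0
Σ = 19
Area = |Σ|/2 = 9.5.
Net area = 473.5 − 9.5 = 464.

464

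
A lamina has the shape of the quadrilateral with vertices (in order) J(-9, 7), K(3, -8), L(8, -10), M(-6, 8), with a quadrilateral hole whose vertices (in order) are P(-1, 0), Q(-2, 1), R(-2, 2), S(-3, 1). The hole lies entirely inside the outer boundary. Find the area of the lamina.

58.5

Outer boundary:
Apply the shoelace formula: 2A = Σ (x_i·y_{i+1} − x_{i+1}·y_i), indices taken mod 4.
J→K: (-9)(-8) − (3)(7) = 51
K→L: (3)(-10) − (8)(-8) = 34
L→M: (8)(8) − (-6)(-10) = 4
M→J: (-6)(7) − (-9)(8) = 30
Σ = 119
Area = |Σ|/2 = 59.5.
Hole:
Σ = (-1) + (-2) + (4) + (1) = 2
Area = |Σ|/2 = 1.
Net area = 59.5 − 1 = 58.5.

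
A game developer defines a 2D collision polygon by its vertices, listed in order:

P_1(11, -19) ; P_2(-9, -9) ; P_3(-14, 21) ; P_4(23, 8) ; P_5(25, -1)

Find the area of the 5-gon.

933.5

Apply Gauss's area formula: 2A = Σ (x_i·y_{i+1} − x_{i+1}·y_i), indices taken mod 5.
Σ = (-270) + (-315) + (-595) + (-223) + (-464) = -1867
Area = |Σ|/2 = 933.5.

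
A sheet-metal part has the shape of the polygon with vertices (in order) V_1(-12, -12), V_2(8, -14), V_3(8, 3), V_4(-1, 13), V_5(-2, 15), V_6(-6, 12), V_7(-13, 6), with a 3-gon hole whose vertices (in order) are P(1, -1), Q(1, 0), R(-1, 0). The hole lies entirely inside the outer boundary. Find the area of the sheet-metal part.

Outer boundary:
Σ = (264) + (136) + (107) + (11) + (66) + (120) + (228) = 932
Area = |Σ|/2 = 466.
Hole:
Apply the shoelace formula: 2A = Σ (x_i·y_{i+1} − x_{i+1}·y_i), indices taken mod 3.
Cross-terms: 1, 0, 1  ⇒  Σ = 2
Area = |Σ|/2 = 1.
Net area = 466 − 1 = 465.

465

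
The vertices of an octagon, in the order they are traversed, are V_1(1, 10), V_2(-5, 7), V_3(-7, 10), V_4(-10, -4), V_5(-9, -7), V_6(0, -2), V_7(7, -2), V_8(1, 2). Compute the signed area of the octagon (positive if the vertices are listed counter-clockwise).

137

Apply the shoelace formula: 2A = Σ (x_i·y_{i+1} − x_{i+1}·y_i), indices taken mod 8.
Cross-terms: 57, -1, 128, 34, 18, 14, 16, 8  ⇒  Σ = 274
Signed area = Σ/2 = 137 (positive ⇒ counter-clockwise traversal).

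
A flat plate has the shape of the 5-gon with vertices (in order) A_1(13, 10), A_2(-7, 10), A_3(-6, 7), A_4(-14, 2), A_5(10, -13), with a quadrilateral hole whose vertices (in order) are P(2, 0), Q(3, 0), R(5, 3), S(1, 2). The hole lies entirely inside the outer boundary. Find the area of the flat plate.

Outer boundary:
Apply the surveyor's formula: 2A = Σ (x_i·y_{i+1} − x_{i+1}·y_i), indices taken mod 5.
A_1→A_2: (13)(10) − (-7)(10) = 200
A_2→A_3: (-7)(7) − (-6)(10) = 11
A_3→A_4: (-6)(2) − (-14)(7) = 86
A_4→A_5: (-14)(-13) − (10)(2) = 162
A_5→A_1: (10)(10) − (13)(-13) = 269
Σ = 728
Area = |Σ|/2 = 364.
Hole:
Apply the shoelace (surveyor's) formula: 2A = Σ (x_i·y_{i+1} − x_{i+1}·y_i), indices taken mod 4.
P→Q: (2)(0) − (3)(0) = 0
Q→R: (3)(3) − (5)(0) = 9
R→S: (5)(2) − (1)(3) = 7
S→P: (1)(0) − (2)(2) = -4
Σ = 12
Area = |Σ|/2 = 6.
Net area = 364 − 6 = 358.

358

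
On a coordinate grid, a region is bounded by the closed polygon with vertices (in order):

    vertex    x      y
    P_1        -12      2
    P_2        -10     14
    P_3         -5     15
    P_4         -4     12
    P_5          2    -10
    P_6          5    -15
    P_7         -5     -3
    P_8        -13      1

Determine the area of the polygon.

Apply the surveyor's formula: 2A = Σ (x_i·y_{i+1} − x_{i+1}·y_i), indices taken mod 8.
Cross-terms: -148, -80, 0, 16, 20, -90, -44, -14  ⇒  Σ = -340
Area = |Σ|/2 = 170.

170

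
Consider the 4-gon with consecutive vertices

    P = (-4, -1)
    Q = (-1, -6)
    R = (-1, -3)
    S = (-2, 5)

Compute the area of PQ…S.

15.5

Σ = (23) + (-3) + (-11) + (22) = 31
Area = |Σ|/2 = 15.5.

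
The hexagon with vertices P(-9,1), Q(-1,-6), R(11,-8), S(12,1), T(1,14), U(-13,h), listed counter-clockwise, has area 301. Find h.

The doubled signed area Σ (x_i y_{i+1} − x_{i+1} y_i) is linear in h.
With h=0 it equals 572; the coefficient of h is 10 (from the two edges through U).
So 10·h + 572 = 2·301 = 602 ⇒ h = 3.

3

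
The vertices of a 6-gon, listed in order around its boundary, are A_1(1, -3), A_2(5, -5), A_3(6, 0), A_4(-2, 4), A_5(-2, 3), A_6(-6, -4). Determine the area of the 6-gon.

Apply the shoelace (surveyor's) formula: 2A = Σ (x_i·y_{i+1} − x_{i+1}·y_i), indices taken mod 6.
A_1→A_2: (1)(-5) − (5)(-3) = 10
A_2→A_3: (5)(0) − (6)(-5) = 30
A_3→A_4: (6)(4) − (-2)(0) = 24
A_4→A_5: (-2)(3) − (-2)(4) = 2
A_5→A_6: (-2)(-4) − (-6)(3) = 26
A_6→A_1: (-6)(-3) − (1)(-4) = 22
Σ = 114
Area = |Σ|/2 = 57.

57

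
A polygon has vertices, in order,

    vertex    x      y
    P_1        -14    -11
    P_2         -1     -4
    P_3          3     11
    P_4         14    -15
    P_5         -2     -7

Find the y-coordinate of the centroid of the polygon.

Apply the surveyor's formula. First the cross-terms c_i = x_i·y_{i+1} − x_{i+1}·y_i:
  45, 1, -199, -128, -76  ⇒  2A = -357, A = -178.5.
Then Σ (y_i + y_{i+1})·c_i = 4312, so ȳ = 4312 / (6·(-178.5)) = -616/153.

-616/153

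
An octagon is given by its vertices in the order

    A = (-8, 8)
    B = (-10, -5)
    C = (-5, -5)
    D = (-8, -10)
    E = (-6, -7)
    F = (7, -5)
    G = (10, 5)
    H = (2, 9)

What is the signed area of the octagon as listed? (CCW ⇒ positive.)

Apply Gauss's area formula: 2A = Σ (x_i·y_{i+1} − x_{i+1}·y_i), indices taken mod 8.
Cross-terms: 120, 25, 10, -4, 79, 85, 80, 88  ⇒  Σ = 483
Signed area = Σ/2 = 241.5 (positive ⇒ counter-clockwise traversal).

241.5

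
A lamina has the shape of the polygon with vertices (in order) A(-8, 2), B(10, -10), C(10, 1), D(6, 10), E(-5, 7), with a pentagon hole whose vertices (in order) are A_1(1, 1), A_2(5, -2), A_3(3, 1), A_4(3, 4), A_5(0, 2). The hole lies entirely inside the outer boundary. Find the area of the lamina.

Outer boundary:
Apply the shoelace formula: 2A = Σ (x_i·y_{i+1} − x_{i+1}·y_i), indices taken mod 5.
Cross-terms: 60, 110, 94, 92, 46  ⇒  Σ = 402
Area = |Σ|/2 = 201.
Hole:
Apply the shoelace (surveyor's) formula: 2A = Σ (x_i·y_{i+1} − x_{i+1}·y_i), indices taken mod 5.
Σ = (-7) + (11) + (9) + (6) + (-2) = 17
Area = |Σ|/2 = 8.5.
Net area = 201 − 8.5 = 192.5.

192.5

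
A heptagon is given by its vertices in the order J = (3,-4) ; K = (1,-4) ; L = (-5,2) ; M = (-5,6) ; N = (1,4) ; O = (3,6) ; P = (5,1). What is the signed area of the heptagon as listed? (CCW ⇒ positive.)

-64

Σ = (-8) + (-18) + (-20) + (-26) + (-6) + (-27) + (-23) = -128
Signed area = Σ/2 = -64 (negative ⇒ clockwise traversal).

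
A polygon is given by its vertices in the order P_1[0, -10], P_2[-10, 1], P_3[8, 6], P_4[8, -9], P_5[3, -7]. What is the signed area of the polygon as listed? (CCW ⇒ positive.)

Apply the shoelace (surveyor's) formula: 2A = Σ (x_i·y_{i+1} − x_{i+1}·y_i), indices taken mod 5.
P_1→P_2: (0)(1) − (-10)(-10) = -100
P_2→P_3: (-10)(6) − (8)(1) = -68
P_3→P_4: (8)(-9) − (8)(6) = -120
P_4→P_5: (8)(-7) − (3)(-9) = -29
P_5→P_1: (3)(-10) − (0)(-7) = -30
Σ = -347
Signed area = Σ/2 = -173.5 (negative ⇒ clockwise traversal).

-173.5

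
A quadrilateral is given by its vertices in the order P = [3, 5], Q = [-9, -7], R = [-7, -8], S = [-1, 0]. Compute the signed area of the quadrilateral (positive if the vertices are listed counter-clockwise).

Apply the surveyor's formula: 2A = Σ (x_i·y_{i+1} − x_{i+1}·y_i), indices taken mod 4.
Cross-terms: 24, 23, -8, -5  ⇒  Σ = 34
Signed area = Σ/2 = 17 (positive ⇒ counter-clockwise traversal).

17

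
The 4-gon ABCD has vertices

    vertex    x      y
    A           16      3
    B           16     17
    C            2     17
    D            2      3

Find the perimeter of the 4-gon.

|AB| = √((0)² + (14)²) = √196 = 14
|BC| = √((-14)² + (0)²) = √196 = 14
|CD| = √((0)² + (-14)²) = √196 = 14
|DA| = √((14)² + (0)²) = √196 = 14
Perimeter = 14 + 14 + 14 + 14 = 56.

56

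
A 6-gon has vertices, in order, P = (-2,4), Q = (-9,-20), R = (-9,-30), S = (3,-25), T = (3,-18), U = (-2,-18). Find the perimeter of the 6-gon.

82

|PQ| = √((-7)² + (-24)²) = √625 = 25
|QR| = √((0)² + (-10)²) = √100 = 10
|RS| = √((12)² + (5)²) = √169 = 13
|ST| = √((0)² + (7)²) = √49 = 7
|TU| = √((-5)² + (0)²) = √25 = 5
|UP| = √((0)² + (22)²) = √484 = 22
Perimeter = 25 + 10 + 13 + 7 + 5 + 22 = 82.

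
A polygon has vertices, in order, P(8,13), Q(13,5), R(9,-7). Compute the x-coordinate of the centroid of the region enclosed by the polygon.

10

Apply the shoelace formula. First the cross-terms c_i = x_i·y_{i+1} − x_{i+1}·y_i:
  -129, -136, 173  ⇒  2A = -92, A = -46.
Then Σ (x_i + x_{i+1})·c_i = -2760, so x̄ = -2760 / (6·(-46)) = 10.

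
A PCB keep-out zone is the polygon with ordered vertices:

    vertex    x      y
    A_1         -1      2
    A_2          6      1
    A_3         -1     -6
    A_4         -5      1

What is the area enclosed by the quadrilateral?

44

A_1→A_2: (-1)(1) − (6)(2) = -13
A_2→A_3: (6)(-6) − (-1)(1) = -35
A_3→A_4: (-1)(1) − (-5)(-6) = -31
A_4→A_1: (-5)(2) − (-1)(1) = -9
Σ = -88
Area = |Σ|/2 = 44.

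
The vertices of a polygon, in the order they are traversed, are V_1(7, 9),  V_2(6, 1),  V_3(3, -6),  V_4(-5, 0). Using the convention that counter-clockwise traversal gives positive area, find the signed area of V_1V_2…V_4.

-80.5

Σ = (-47) + (-39) + (-30) + (-45) = -161
Signed area = Σ/2 = -80.5 (negative ⇒ clockwise traversal).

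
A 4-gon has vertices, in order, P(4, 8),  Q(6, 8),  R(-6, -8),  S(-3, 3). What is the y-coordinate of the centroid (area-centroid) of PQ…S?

221/141

Apply the shoelace (surveyor's) formula. First the cross-terms c_i = x_i·y_{i+1} − x_{i+1}·y_i:
  -16, 0, -42, -36  ⇒  2A = -94, A = -47.
Then Σ (y_i + y_{i+1})·c_i = -442, so ȳ = -442 / (6·(-47)) = 221/141.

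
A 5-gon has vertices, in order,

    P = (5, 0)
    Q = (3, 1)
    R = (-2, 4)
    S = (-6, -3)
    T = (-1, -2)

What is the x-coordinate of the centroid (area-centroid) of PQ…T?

Apply the surveyor's formula. First the cross-terms c_i = x_i·y_{i+1} − x_{i+1}·y_i:
  5, 14, 30, 9, 10  ⇒  2A = 68, A = 34.
Then Σ (x_i + x_{i+1})·c_i = -209, so x̄ = -209 / (6·34) = -209/204.

-209/204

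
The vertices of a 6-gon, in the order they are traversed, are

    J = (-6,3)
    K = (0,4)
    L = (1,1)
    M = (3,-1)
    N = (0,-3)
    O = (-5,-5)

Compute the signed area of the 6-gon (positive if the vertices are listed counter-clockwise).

-50.5

J→K: (-6)(4) − (0)(3) = -24
K→L: (0)(1) − (1)(4) = -4
L→M: (1)(-1) − (3)(1) = -4
M→N: (3)(-3) − (0)(-1) = -9
N→O: (0)(-5) − (-5)(-3) = -15
O→J: (-5)(3) − (-6)(-5) = -45
Σ = -101
Signed area = Σ/2 = -50.5 (negative ⇒ clockwise traversal).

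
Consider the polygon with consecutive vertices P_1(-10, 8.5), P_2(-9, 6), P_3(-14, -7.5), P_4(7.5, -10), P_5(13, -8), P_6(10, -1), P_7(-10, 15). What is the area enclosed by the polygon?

353.125

Σ = (16.5) + (151.5) + (196.25) + (70) + (67) + (140) + (65) = 706.25
Area = |Σ|/2 = 353.125.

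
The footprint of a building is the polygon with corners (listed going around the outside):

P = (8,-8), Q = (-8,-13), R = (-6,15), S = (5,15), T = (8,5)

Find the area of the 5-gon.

Apply the shoelace formula: 2A = Σ (x_i·y_{i+1} − x_{i+1}·y_i), indices taken mod 5.
Cross-terms: -168, -198, -165, -95, -104  ⇒  Σ = -730
Area = |Σ|/2 = 365.

365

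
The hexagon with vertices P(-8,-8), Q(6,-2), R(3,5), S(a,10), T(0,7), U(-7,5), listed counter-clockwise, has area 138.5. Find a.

Write out the shoelace sum; only the two edges meeting at S involve a:
2·Area = [(3·10 − a·5) + (a·7 − 0·10)] + 245
       = 2·a + 275 = 277
⇒ a = 1.

1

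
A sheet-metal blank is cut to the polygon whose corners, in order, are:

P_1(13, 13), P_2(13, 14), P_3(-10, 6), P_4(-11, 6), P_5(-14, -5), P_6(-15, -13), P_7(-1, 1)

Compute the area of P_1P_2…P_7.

Σ = (13) + (218) + (6) + (139) + (107) + (-28) + (-26) = 429
Area = |Σ|/2 = 214.5.

214.5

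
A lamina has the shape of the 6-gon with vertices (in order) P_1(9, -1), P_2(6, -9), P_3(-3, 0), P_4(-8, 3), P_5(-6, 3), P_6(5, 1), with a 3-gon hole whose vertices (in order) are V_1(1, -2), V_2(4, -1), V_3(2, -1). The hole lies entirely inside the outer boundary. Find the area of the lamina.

Outer boundary:
Σ = (-75) + (-27) + (-9) + (-6) + (-21) + (-14) = -152
Area = |Σ|/2 = 76.
Hole:
Apply the shoelace formula: 2A = Σ (x_i·y_{i+1} − x_{i+1}·y_i), indices taken mod 3.
Cross-terms: 7, -2, -3  ⇒  Σ = 2
Area = |Σ|/2 = 1.
Net area = 76 − 1 = 75.

75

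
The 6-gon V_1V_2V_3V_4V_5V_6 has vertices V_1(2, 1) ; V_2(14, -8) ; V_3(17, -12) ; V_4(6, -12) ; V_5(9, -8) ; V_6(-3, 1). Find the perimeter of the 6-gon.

56

|V_1V_2| = √((12)² + (-9)²) = √225 = 15
|V_2V_3| = √((3)² + (-4)²) = √25 = 5
|V_3V_4| = √((-11)² + (0)²) = √121 = 11
|V_4V_5| = √((3)² + (4)²) = √25 = 5
|V_5V_6| = √((-12)² + (9)²) = √225 = 15
|V_6V_1| = √((5)² + (0)²) = √25 = 5
Perimeter = 15 + 5 + 11 + 5 + 15 + 5 = 56.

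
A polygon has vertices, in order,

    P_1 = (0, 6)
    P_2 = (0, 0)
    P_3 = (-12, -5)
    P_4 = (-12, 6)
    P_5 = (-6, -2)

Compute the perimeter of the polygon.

|P_1P_2| = √((0)² + (-6)²) = √36 = 6
|P_2P_3| = √((-12)² + (-5)²) = √169 = 13
|P_3P_4| = √((0)² + (11)²) = √121 = 11
|P_4P_5| = √((6)² + (-8)²) = √100 = 10
|P_5P_1| = √((6)² + (8)²) = √100 = 10
Perimeter = 6 + 13 + 11 + 10 + 10 = 50.

50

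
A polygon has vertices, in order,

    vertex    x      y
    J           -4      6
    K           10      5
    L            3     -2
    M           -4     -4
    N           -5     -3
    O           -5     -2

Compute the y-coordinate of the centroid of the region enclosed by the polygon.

52/31

Apply the shoelace (surveyor's) formula. First the cross-terms c_i = x_i·y_{i+1} − x_{i+1}·y_i:
  -80, -35, -20, -8, -5, -38  ⇒  2A = -186, A = -93.
Then Σ (y_i + y_{i+1})·c_i = -936, so ȳ = -936 / (6·(-93)) = 52/31.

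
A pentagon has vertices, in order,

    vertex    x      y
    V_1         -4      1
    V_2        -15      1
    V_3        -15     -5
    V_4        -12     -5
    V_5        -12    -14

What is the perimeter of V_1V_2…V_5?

46

|V_1V_2| = √((-11)² + (0)²) = √121 = 11
|V_2V_3| = √((0)² + (-6)²) = √36 = 6
|V_3V_4| = √((3)² + (0)²) = √9 = 3
|V_4V_5| = √((0)² + (-9)²) = √81 = 9
|V_5V_1| = √((8)² + (15)²) = √289 = 17
Perimeter = 11 + 6 + 3 + 9 + 17 = 46.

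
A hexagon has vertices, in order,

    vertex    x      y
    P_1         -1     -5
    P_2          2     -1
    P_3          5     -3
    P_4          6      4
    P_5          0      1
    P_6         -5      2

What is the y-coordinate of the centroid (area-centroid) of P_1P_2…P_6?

Apply the shoelace (surveyor's) formula. First the cross-terms c_i = x_i·y_{i+1} − x_{i+1}·y_i:
  11, -1, 38, 6, 5, 27  ⇒  2A = 86, A = 43.
Then Σ (y_i + y_{i+1})·c_i = -60, so ȳ = -60 / (6·43) = -10/43.

-10/43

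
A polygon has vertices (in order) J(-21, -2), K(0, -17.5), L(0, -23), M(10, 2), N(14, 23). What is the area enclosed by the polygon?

627.25

J→K: (-21)(-17.5) − (0)(-2) = 367.5
K→L: (0)(-23) − (0)(-17.5) = 0
L→M: (0)(2) − (10)(-23) = 230
M→N: (10)(23) − (14)(2) = 202
N→J: (14)(-2) − (-21)(23) = 455
Σ = 1254.5
Area = |Σ|/2 = 627.25.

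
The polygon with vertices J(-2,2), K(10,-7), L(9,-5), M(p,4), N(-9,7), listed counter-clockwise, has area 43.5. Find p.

1

The doubled signed area Σ (x_i y_{i+1} − x_{i+1} y_i) is linear in p.
With p=0 it equals 75; the coefficient of p is 12 (from the two edges through M).
So 12·p + 75 = 2·43.5 = 87 ⇒ p = 1.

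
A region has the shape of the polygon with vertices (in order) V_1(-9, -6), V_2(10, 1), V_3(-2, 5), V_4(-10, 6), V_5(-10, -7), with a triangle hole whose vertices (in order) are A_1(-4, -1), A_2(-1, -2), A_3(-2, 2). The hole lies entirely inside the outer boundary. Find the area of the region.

128.5

Outer boundary:
Σ = (51) + (52) + (38) + (130) + (-3) = 268
Area = |Σ|/2 = 134.
Hole:
Apply the shoelace formula: 2A = Σ (x_i·y_{i+1} − x_{i+1}·y_i), indices taken mod 3.
Σ = (7) + (-6) + (10) = 11
Area = |Σ|/2 = 5.5.
Net area = 134 − 5.5 = 128.5.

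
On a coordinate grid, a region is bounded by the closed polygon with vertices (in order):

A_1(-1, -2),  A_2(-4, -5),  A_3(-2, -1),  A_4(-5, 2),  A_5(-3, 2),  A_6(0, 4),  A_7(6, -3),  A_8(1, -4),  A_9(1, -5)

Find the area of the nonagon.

43.5

A_1→A_2: (-1)(-5) − (-4)(-2) = -3
A_2→A_3: (-4)(-1) − (-2)(-5) = -6
A_3→A_4: (-2)(2) − (-5)(-1) = -9
A_4→A_5: (-5)(2) − (-3)(2) = -4
A_5→A_6: (-3)(4) − (0)(2) = -12
A_6→A_7: (0)(-3) − (6)(4) = -24
A_7→A_8: (6)(-4) − (1)(-3) = -21
A_8→A_9: (1)(-5) − (1)(-4) = -1
A_9→A_1: (1)(-2) − (-1)(-5) = -7
Σ = -87
Area = |Σ|/2 = 43.5.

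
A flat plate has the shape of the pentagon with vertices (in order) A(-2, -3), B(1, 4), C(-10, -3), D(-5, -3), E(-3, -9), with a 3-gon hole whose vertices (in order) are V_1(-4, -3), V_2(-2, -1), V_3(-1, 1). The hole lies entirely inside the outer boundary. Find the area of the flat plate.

Outer boundary:
Apply the shoelace formula: 2A = Σ (x_i·y_{i+1} − x_{i+1}·y_i), indices taken mod 5.
Σ = (-5) + (37) + (15) + (36) + (-9) = 74
Area = |Σ|/2 = 37.
Hole:
Apply the surveyor's formula: 2A = Σ (x_i·y_{i+1} − x_{i+1}·y_i), indices taken mod 3.
Σ = (-2) + (-3) + (7) = 2
Area = |Σ|/2 = 1.
Net area = 37 − 1 = 36.

36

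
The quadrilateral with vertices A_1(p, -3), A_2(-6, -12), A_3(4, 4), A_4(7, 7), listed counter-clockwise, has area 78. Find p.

The doubled signed area Σ (x_i y_{i+1} − x_{i+1} y_i) is linear in p.
With p=0 it equals -15; the coefficient of p is -19 (from the two edges through A_1).
So -19·p + -15 = 2·78 = 156 ⇒ p = -9.

-9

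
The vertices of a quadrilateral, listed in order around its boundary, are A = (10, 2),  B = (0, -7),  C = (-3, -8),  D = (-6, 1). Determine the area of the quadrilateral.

82

A→B: (10)(-7) − (0)(2) = -70
B→C: (0)(-8) − (-3)(-7) = -21
C→D: (-3)(1) − (-6)(-8) = -51
D→A: (-6)(2) − (10)(1) = -22
Σ = -164
Area = |Σ|/2 = 82.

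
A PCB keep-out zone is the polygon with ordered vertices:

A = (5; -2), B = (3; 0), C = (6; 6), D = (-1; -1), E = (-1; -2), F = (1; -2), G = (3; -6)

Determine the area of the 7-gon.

Apply the shoelace formula: 2A = Σ (x_i·y_{i+1} − x_{i+1}·y_i), indices taken mod 7.
A→B: (5)(0) − (3)(-2) = 6
B→C: (3)(6) − (6)(0) = 18
C→D: (6)(-1) − (-1)(6) = 0
D→E: (-1)(-2) − (-1)(-1) = 1
E→F: (-1)(-2) − (1)(-2) = 4
F→G: (1)(-6) − (3)(-2) = 0
G→A: (3)(-2) − (5)(-6) = 24
Σ = 53
Area = |Σ|/2 = 26.5.

26.5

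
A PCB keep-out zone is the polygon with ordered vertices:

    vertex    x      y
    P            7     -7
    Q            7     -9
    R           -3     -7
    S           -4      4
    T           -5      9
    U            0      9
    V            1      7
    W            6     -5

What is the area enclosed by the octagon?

Apply the surveyor's formula: 2A = Σ (x_i·y_{i+1} − x_{i+1}·y_i), indices taken mod 8.
Cross-terms: -14, -76, -40, -16, -45, -9, -47, -7  ⇒  Σ = -254
Area = |Σ|/2 = 127.

127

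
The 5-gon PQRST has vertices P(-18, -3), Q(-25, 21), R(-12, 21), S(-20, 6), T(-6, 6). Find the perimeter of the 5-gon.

84

|PQ| = √((-7)² + (24)²) = √625 = 25
|QR| = √((13)² + (0)²) = √169 = 13
|RS| = √((-8)² + (-15)²) = √289 = 17
|ST| = √((14)² + (0)²) = √196 = 14
|TP| = √((-12)² + (-9)²) = √225 = 15
Perimeter = 25 + 13 + 17 + 14 + 15 = 84.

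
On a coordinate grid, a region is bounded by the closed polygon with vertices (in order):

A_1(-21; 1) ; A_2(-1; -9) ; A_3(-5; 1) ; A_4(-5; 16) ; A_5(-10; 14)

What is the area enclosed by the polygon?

221.5

Apply the shoelace (surveyor's) formula: 2A = Σ (x_i·y_{i+1} − x_{i+1}·y_i), indices taken mod 5.
Cross-terms: 190, -46, -75, 90, 284  ⇒  Σ = 443
Area = |Σ|/2 = 221.5.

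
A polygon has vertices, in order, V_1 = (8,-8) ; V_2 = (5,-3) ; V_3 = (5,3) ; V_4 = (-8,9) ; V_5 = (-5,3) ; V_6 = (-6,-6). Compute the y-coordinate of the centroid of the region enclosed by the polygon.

-73/105

Apply the shoelace (surveyor's) formula. First the cross-terms c_i = x_i·y_{i+1} − x_{i+1}·y_i:
  16, 30, 69, 21, 48, 96  ⇒  2A = 280, A = 140.
Then Σ (y_i + y_{i+1})·c_i = -584, so ȳ = -584 / (6·140) = -73/105.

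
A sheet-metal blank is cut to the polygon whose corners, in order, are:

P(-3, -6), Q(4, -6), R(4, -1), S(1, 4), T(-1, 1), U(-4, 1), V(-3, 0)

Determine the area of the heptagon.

54

Apply the surveyor's formula: 2A = Σ (x_i·y_{i+1} − x_{i+1}·y_i), indices taken mod 7.
Cross-terms: 42, 20, 17, 5, 3, 3, 18  ⇒  Σ = 108
Area = |Σ|/2 = 54.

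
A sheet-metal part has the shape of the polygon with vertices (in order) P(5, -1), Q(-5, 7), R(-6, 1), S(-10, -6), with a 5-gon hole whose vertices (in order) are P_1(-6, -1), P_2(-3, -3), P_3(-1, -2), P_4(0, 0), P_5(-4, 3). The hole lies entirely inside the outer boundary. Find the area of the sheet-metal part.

Outer boundary:
Apply the shoelace (surveyor's) formula: 2A = Σ (x_i·y_{i+1} − x_{i+1}·y_i), indices taken mod 4.
Cross-terms: 30, 37, 46, 40  ⇒  Σ = 153
Area = |Σ|/2 = 76.5.
Hole:
Apply the surveyor's formula: 2A = Σ (x_i·y_{i+1} − x_{i+1}·y_i), indices taken mod 5.
Σ = (15) + (3) + (0) + (0) + (22) = 40
Area = |Σ|/2 = 20.
Net area = 76.5 − 20 = 56.5.

56.5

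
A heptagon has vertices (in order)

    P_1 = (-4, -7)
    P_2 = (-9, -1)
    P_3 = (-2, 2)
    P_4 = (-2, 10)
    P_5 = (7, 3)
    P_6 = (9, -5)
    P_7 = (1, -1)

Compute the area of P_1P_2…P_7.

124

Apply the surveyor's formula: 2A = Σ (x_i·y_{i+1} − x_{i+1}·y_i), indices taken mod 7.
P_1→P_2: (-4)(-1) − (-9)(-7) = -59
P_2→P_3: (-9)(2) − (-2)(-1) = -20
P_3→P_4: (-2)(10) − (-2)(2) = -16
P_4→P_5: (-2)(3) − (7)(10) = -76
P_5→P_6: (7)(-5) − (9)(3) = -62
P_6→P_7: (9)(-1) − (1)(-5) = -4
P_7→P_1: (1)(-7) − (-4)(-1) = -11
Σ = -248
Area = |Σ|/2 = 124.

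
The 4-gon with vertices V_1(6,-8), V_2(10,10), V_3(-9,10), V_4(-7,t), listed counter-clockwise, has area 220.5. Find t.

The doubled signed area Σ (x_i y_{i+1} − x_{i+1} y_i) is linear in t.
With t=0 it equals 456; the coefficient of t is -15 (from the two edges through V_4).
So -15·t + 456 = 2·220.5 = 441 ⇒ t = 1.

1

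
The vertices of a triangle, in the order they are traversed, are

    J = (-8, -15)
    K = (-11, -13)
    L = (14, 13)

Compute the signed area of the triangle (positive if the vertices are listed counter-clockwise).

-64

J→K: (-8)(-13) − (-11)(-15) = -61
K→L: (-11)(13) − (14)(-13) = 39
L→J: (14)(-15) − (-8)(13) = -106
Σ = -128
Signed area = Σ/2 = -64 (negative ⇒ clockwise traversal).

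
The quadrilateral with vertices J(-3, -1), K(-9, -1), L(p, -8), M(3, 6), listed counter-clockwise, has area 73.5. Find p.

6

The doubled signed area Σ (x_i y_{i+1} − x_{i+1} y_i) is linear in p.
With p=0 it equals 105; the coefficient of p is 7 (from the two edges through L).
So 7·p + 105 = 2·73.5 = 147 ⇒ p = 6.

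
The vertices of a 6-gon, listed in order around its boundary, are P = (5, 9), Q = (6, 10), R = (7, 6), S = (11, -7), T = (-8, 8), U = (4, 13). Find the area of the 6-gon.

143

Apply the shoelace formula: 2A = Σ (x_i·y_{i+1} − x_{i+1}·y_i), indices taken mod 6.
P→Q: (5)(10) − (6)(9) = -4
Q→R: (6)(6) − (7)(10) = -34
R→S: (7)(-7) − (11)(6) = -115
S→T: (11)(8) − (-8)(-7) = 32
T→U: (-8)(13) − (4)(8) = -136
U→P: (4)(9) − (5)(13) = -29
Σ = -286
Area = |Σ|/2 = 143.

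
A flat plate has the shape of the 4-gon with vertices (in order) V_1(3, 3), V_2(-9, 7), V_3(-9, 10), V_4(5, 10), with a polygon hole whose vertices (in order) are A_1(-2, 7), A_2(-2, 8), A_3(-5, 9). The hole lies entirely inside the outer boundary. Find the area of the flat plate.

65.5

Outer boundary:
Apply the shoelace formula: 2A = Σ (x_i·y_{i+1} − x_{i+1}·y_i), indices taken mod 4.
V_1→V_2: (3)(7) − (-9)(3) = 48
V_2→V_3: (-9)(10) − (-9)(7) = -27
V_3→V_4: (-9)(10) − (5)(10) = -140
V_4→V_1: (5)(3) − (3)(10) = -15
Σ = -134
Area = |Σ|/2 = 67.
Hole:
Σ = (-2) + (22) + (-17) = 3
Area = |Σ|/2 = 1.5.
Net area = 67 − 1.5 = 65.5.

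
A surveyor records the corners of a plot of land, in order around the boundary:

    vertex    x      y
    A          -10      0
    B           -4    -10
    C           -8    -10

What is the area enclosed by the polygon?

20

Σ = (100) + (-40) + (-100) = -40
Area = |Σ|/2 = 20.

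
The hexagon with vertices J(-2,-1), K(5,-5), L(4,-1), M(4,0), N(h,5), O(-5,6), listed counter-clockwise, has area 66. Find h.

Write out the shoelace sum; only the two edges meeting at N involve h:
2·Area = [(4·5 − h·0) + (h·6 − (-5)·5)] + 51
       = 6·h + 96 = 132
⇒ h = 6.

6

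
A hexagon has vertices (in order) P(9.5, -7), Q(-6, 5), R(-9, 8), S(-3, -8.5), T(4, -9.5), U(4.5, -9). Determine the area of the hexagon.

113.125

Cross-terms: 5.5, -3, 100.5, 62.5, 6.75, 54  ⇒  Σ = 226.25
Area = |Σ|/2 = 113.125.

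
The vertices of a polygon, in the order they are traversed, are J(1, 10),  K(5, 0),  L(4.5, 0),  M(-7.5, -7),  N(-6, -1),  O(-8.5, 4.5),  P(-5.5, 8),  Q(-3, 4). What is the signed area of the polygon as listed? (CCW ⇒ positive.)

-113.375

Apply the surveyor's formula: 2A = Σ (x_i·y_{i+1} − x_{i+1}·y_i), indices taken mod 8.
J→K: (1)(0) − (5)(10) = -50
K→L: (5)(0) − (4.5)(0) = 0
L→M: (4.5)(-7) − (-7.5)(0) = -31.5
M→N: (-7.5)(-1) − (-6)(-7) = -34.5
N→O: (-6)(4.5) − (-8.5)(-1) = -35.5
O→P: (-8.5)(8) − (-5.5)(4.5) = -43.25
P→Q: (-5.5)(4) − (-3)(8) = 2
Q→J: (-3)(10) − (1)(4) = -34
Σ = -226.75
Signed area = Σ/2 = -113.375 (negative ⇒ clockwise traversal).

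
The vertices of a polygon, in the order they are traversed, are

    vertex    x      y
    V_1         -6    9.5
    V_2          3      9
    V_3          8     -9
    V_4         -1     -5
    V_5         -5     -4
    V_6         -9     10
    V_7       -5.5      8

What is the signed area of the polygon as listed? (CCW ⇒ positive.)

-179.375

Cross-terms: -82.5, -99, -49, -21, -86, -17, -4.25  ⇒  Σ = -358.75
Signed area = Σ/2 = -179.375 (negative ⇒ clockwise traversal).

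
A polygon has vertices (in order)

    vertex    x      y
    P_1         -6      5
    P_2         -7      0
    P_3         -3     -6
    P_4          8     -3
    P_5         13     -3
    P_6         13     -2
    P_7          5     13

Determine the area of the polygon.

222

P_1→P_2: (-6)(0) − (-7)(5) = 35
P_2→P_3: (-7)(-6) − (-3)(0) = 42
P_3→P_4: (-3)(-3) − (8)(-6) = 57
P_4→P_5: (8)(-3) − (13)(-3) = 15
P_5→P_6: (13)(-2) − (13)(-3) = 13
P_6→P_7: (13)(13) − (5)(-2) = 179
P_7→P_1: (5)(5) − (-6)(13) = 103
Σ = 444
Area = |Σ|/2 = 222.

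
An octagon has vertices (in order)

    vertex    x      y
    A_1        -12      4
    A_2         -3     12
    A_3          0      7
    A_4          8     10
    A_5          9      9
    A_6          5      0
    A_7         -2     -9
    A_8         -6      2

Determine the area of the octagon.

A_1→A_2: (-12)(12) − (-3)(4) = -132
A_2→A_3: (-3)(7) − (0)(12) = -21
A_3→A_4: (0)(10) − (8)(7) = -56
A_4→A_5: (8)(9) − (9)(10) = -18
A_5→A_6: (9)(0) − (5)(9) = -45
A_6→A_7: (5)(-9) − (-2)(0) = -45
A_7→A_8: (-2)(2) − (-6)(-9) = -58
A_8→A_1: (-6)(4) − (-12)(2) = 0
Σ = -375
Area = |Σ|/2 = 187.5.

187.5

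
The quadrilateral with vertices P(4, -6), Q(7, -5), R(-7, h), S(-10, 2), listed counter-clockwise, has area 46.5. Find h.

Write out the shoelace sum; only the two edges meeting at R involve h:
2·Area = [(7·h − (-7)·(-5)) + ((-7)·2 − (-10)·h)] + 74
       = 17·h + 25 = 93
⇒ h = 4.

4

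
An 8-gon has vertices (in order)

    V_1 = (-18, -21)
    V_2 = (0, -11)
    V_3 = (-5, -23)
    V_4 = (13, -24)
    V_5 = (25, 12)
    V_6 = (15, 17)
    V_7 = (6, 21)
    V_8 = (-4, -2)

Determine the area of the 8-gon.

V_1→V_2: (-18)(-11) − (0)(-21) = 198
V_2→V_3: (0)(-23) − (-5)(-11) = -55
V_3→V_4: (-5)(-24) − (13)(-23) = 419
V_4→V_5: (13)(12) − (25)(-24) = 756
V_5→V_6: (25)(17) − (15)(12) = 245
V_6→V_7: (15)(21) − (6)(17) = 213
V_7→V_8: (6)(-2) − (-4)(21) = 72
V_8→V_1: (-4)(-21) − (-18)(-2) = 48
Σ = 1896
Area = |Σ|/2 = 948.

948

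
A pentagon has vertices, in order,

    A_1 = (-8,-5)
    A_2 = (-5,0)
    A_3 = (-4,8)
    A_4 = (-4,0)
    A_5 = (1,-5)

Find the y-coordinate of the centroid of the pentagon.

-137/58

Apply the shoelace formula. First the cross-terms c_i = x_i·y_{i+1} − x_{i+1}·y_i:
  -25, -40, 32, 20, -45  ⇒  2A = -58, A = -29.
Then Σ (y_i + y_{i+1})·c_i = 411, so ȳ = 411 / (6·(-29)) = -137/58.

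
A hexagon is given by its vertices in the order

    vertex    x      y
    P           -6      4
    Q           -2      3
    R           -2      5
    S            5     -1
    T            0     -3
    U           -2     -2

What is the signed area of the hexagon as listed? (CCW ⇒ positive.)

Apply the shoelace formula: 2A = Σ (x_i·y_{i+1} − x_{i+1}·y_i), indices taken mod 6.
P→Q: (-6)(3) − (-2)(4) = -10
Q→R: (-2)(5) − (-2)(3) = -4
R→S: (-2)(-1) − (5)(5) = -23
S→T: (5)(-3) − (0)(-1) = -15
T→U: (0)(-2) − (-2)(-3) = -6
U→P: (-2)(4) − (-6)(-2) = -20
Σ = -78
Signed area = Σ/2 = -39 (negative ⇒ clockwise traversal).

-39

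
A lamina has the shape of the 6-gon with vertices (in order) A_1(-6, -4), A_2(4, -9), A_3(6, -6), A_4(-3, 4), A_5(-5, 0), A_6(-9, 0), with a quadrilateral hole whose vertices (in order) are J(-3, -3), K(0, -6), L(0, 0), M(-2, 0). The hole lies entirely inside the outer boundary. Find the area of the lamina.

Outer boundary:
Apply the shoelace (surveyor's) formula: 2A = Σ (x_i·y_{i+1} − x_{i+1}·y_i), indices taken mod 6.
A_1→A_2: (-6)(-9) − (4)(-4) = 70
A_2→A_3: (4)(-6) − (6)(-9) = 30
A_3→A_4: (6)(4) − (-3)(-6) = 6
A_4→A_5: (-3)(0) − (-5)(4) = 20
A_5→A_6: (-5)(0) − (-9)(0) = 0
A_6→A_1: (-9)(-4) − (-6)(0) = 36
Σ = 162
Area = |Σ|/2 = 81.
Hole:
Apply the surveyor's formula: 2A = Σ (x_i·y_{i+1} − x_{i+1}·y_i), indices taken mod 4.
Σ = (18) + (0) + (0) + (6) = 24
Area = |Σ|/2 = 12.
Net area = 81 − 12 = 69.

69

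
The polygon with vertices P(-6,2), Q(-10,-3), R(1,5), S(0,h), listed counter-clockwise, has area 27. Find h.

9

The doubled signed area Σ (x_i y_{i+1} − x_{i+1} y_i) is linear in h.
With h=0 it equals -9; the coefficient of h is 7 (from the two edges through S).
So 7·h + -9 = 2·27 = 54 ⇒ h = 9.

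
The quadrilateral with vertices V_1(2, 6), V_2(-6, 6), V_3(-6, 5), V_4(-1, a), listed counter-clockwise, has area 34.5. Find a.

Write out the shoelace sum; only the two edges meeting at V_4 involve a:
2·Area = [((-6)·a − (-1)·5) + ((-1)·6 − 2·a)] + 54
       = -8·a + 53 = 69
⇒ a = -2.

-2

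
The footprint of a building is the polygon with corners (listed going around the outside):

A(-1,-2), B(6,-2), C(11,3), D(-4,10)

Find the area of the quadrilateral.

Σ = (14) + (40) + (122) + (18) = 194
Area = |Σ|/2 = 97.

97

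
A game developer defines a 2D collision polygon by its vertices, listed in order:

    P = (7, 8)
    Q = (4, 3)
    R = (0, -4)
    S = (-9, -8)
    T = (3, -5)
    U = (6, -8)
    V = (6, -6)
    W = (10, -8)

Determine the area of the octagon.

86

Apply the surveyor's formula: 2A = Σ (x_i·y_{i+1} − x_{i+1}·y_i), indices taken mod 8.
Cross-terms: -11, -16, -36, 69, 6, 12, 12, 136  ⇒  Σ = 172
Area = |Σ|/2 = 86.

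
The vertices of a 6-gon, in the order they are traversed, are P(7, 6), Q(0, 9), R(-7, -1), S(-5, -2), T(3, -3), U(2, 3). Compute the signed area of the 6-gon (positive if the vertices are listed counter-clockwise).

Apply the shoelace (surveyor's) formula: 2A = Σ (x_i·y_{i+1} − x_{i+1}·y_i), indices taken mod 6.
Cross-terms: 63, 63, 9, 21, 15, -9  ⇒  Σ = 162
Signed area = Σ/2 = 81 (positive ⇒ counter-clockwise traversal).

81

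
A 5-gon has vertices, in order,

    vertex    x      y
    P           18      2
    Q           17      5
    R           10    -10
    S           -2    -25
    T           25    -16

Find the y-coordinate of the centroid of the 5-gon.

-2303/187

Apply Gauss's area formula. First the cross-terms c_i = x_i·y_{i+1} − x_{i+1}·y_i:
  56, -220, -270, 657, 338  ⇒  2A = 561, A = 280.5.
Then Σ (y_i + y_{i+1})·c_i = -20727, so ȳ = -20727 / (6·280.5) = -2303/187.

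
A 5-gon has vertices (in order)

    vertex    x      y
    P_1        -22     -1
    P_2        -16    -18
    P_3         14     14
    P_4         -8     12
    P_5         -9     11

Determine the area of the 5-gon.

479.5

Cross-terms: 380, 28, 280, 20, 251  ⇒  Σ = 959
Area = |Σ|/2 = 479.5.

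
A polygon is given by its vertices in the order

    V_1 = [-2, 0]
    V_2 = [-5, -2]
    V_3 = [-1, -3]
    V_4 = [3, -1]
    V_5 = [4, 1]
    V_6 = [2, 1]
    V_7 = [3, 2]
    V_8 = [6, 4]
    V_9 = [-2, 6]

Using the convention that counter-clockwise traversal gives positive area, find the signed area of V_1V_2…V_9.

46.5

Σ = (4) + (13) + (10) + (7) + (2) + (1) + (0) + (44) + (12) = 93
Signed area = Σ/2 = 46.5 (positive ⇒ counter-clockwise traversal).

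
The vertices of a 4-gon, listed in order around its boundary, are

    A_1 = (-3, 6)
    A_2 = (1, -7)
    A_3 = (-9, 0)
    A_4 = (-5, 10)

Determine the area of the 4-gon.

69

Σ = (15) + (-63) + (-90) + (0) = -138
Area = |Σ|/2 = 69.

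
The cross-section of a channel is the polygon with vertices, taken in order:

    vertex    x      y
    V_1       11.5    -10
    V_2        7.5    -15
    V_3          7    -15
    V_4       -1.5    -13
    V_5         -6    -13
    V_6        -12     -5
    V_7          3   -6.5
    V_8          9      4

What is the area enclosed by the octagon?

Apply the surveyor's formula: 2A = Σ (x_i·y_{i+1} − x_{i+1}·y_i), indices taken mod 8.
V_1→V_2: (11.5)(-15) − (7.5)(-10) = -97.5
V_2→V_3: (7.5)(-15) − (7)(-15) = -7.5
V_3→V_4: (7)(-13) − (-1.5)(-15) = -113.5
V_4→V_5: (-1.5)(-13) − (-6)(-13) = -58.5
V_5→V_6: (-6)(-5) − (-12)(-13) = -126
V_6→V_7: (-12)(-6.5) − (3)(-5) = 93
V_7→V_8: (3)(4) − (9)(-6.5) = 70.5
V_8→V_1: (9)(-10) − (11.5)(4) = -136
Σ = -375.5
Area = |Σ|/2 = 187.75.

187.75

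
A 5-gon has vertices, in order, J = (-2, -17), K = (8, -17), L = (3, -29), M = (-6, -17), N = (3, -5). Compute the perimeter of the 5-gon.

|JK| = √((10)² + (0)²) = √100 = 10
|KL| = √((-5)² + (-12)²) = √169 = 13
|LM| = √((-9)² + (12)²) = √225 = 15
|MN| = √((9)² + (12)²) = √225 = 15
|NJ| = √((-5)² + (-12)²) = √169 = 13
Perimeter = 10 + 13 + 15 + 15 + 13 = 66.

66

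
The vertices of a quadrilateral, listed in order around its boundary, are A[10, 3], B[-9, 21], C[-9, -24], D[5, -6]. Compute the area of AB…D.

445.5

Apply the shoelace (surveyor's) formula: 2A = Σ (x_i·y_{i+1} − x_{i+1}·y_i), indices taken mod 4.
Σ = (237) + (405) + (174) + (75) = 891
Area = |Σ|/2 = 445.5.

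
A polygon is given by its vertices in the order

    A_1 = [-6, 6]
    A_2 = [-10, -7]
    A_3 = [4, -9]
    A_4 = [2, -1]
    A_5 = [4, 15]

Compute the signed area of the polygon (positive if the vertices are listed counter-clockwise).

A_1→A_2: (-6)(-7) − (-10)(6) = 102
A_2→A_3: (-10)(-9) − (4)(-7) = 118
A_3→A_4: (4)(-1) − (2)(-9) = 14
A_4→A_5: (2)(15) − (4)(-1) = 34
A_5→A_1: (4)(6) − (-6)(15) = 114
Σ = 382
Signed area = Σ/2 = 191 (positive ⇒ counter-clockwise traversal).

191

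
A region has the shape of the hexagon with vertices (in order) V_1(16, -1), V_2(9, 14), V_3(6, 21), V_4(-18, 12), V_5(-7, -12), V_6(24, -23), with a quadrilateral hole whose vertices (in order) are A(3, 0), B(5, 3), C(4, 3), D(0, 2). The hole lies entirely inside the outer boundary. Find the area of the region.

933.5

Outer boundary:
Apply the shoelace formula: 2A = Σ (x_i·y_{i+1} − x_{i+1}·y_i), indices taken mod 6.
Σ = (233) + (105) + (450) + (300) + (449) + (344) = 1881
Area = |Σ|/2 = 940.5.
Hole:
Σ = (9) + (3) + (8) + (-6) = 14
Area = |Σ|/2 = 7.
Net area = 940.5 − 7 = 933.5.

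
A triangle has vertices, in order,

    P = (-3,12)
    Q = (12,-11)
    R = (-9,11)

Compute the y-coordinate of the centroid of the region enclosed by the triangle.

Apply the shoelace formula. First the cross-terms c_i = x_i·y_{i+1} − x_{i+1}·y_i:
  -111, 33, -75  ⇒  2A = -153, A = -76.5.
Then Σ (y_i + y_{i+1})·c_i = -1836, so ȳ = -1836 / (6·(-76.5)) = 4.

4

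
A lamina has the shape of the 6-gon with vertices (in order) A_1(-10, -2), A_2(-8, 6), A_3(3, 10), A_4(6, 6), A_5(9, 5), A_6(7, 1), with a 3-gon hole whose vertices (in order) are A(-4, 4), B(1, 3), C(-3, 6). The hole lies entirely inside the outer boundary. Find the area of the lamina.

129.5

Outer boundary:
Σ = (-76) + (-98) + (-42) + (-24) + (-26) + (-4) = -270
Area = |Σ|/2 = 135.
Hole:
Apply Gauss's area formula: 2A = Σ (x_i·y_{i+1} − x_{i+1}·y_i), indices taken mod 3.
Cross-terms: -16, 15, 12  ⇒  Σ = 11
Area = |Σ|/2 = 5.5.
Net area = 135 − 5.5 = 129.5.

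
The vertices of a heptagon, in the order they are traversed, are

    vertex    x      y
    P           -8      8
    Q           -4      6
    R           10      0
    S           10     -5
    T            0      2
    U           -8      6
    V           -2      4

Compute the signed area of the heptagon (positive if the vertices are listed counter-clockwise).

-47

Σ = (-16) + (-60) + (-50) + (20) + (16) + (-20) + (16) = -94
Signed area = Σ/2 = -47 (negative ⇒ clockwise traversal).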